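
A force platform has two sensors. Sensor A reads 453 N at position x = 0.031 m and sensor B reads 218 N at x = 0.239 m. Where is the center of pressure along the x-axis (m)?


COP_x = (F1*x1 + F2*x2) / (F1 + F2)
COP_x = (453*0.031 + 218*0.239) / (453 + 218)
Numerator = 66.1450
Denominator = 671
COP_x = 0.0986


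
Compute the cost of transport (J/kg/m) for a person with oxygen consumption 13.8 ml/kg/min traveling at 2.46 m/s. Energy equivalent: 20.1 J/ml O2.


Power per kg = VO2 * 20.1 / 60
Power per kg = 13.8 * 20.1 / 60 = 4.6230 W/kg
Cost = power_per_kg / speed
Cost = 4.6230 / 2.46
Cost = 1.8793


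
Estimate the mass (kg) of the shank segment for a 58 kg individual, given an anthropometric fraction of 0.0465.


m_segment = body_mass * fraction
m_segment = 58 * 0.0465
m_segment = 2.6970


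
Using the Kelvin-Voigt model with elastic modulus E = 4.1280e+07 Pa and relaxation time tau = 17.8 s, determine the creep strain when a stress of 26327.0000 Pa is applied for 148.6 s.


epsilon(t) = (sigma/E) * (1 - exp(-t/tau))
sigma/E = 26327.0000 / 4.1280e+07 = 6.3777e-04
exp(-t/tau) = exp(-148.6 / 17.8) = 2.3680e-04
epsilon = 6.3777e-04 * (1 - 2.3680e-04)
epsilon = 6.3762e-04


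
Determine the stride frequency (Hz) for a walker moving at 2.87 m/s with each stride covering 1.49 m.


f = v / stride_length
f = 2.87 / 1.49
f = 1.9262


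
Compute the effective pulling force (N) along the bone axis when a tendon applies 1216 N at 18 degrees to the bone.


F_eff = F_tendon * cos(theta)
theta = 18 deg = 0.3142 rad
cos(theta) = 0.9511
F_eff = 1216 * 0.9511
F_eff = 1156.4847


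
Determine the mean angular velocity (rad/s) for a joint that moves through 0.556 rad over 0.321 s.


omega = delta_theta / delta_t
omega = 0.556 / 0.321
omega = 1.7321


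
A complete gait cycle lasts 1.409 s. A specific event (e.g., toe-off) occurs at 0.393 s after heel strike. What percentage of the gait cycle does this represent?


pct = (event_time / cycle_time) * 100
pct = (0.393 / 1.409) * 100
ratio = 0.2789
pct = 27.8921


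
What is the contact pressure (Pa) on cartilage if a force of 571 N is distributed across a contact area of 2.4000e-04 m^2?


P = F / A
P = 571 / 2.4000e-04
P = 2.3792e+06


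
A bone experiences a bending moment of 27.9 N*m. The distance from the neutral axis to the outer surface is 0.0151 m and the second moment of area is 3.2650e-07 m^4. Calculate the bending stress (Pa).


sigma = M * c / I
sigma = 27.9 * 0.0151 / 3.2650e-07
M * c = 0.4213
sigma = 1.2903e+06


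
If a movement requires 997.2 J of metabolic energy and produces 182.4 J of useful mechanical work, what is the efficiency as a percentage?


eta = (W_mech / E_meta) * 100
eta = (182.4 / 997.2) * 100
ratio = 0.1829
eta = 18.2912


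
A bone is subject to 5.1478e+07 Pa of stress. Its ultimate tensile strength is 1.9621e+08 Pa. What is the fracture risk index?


FRI = applied / ultimate
FRI = 5.1478e+07 / 1.9621e+08
FRI = 0.2624


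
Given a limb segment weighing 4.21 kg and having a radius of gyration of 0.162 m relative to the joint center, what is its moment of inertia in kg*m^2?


I = m * k^2
I = 4.21 * 0.162^2
k^2 = 0.0262
I = 0.1105


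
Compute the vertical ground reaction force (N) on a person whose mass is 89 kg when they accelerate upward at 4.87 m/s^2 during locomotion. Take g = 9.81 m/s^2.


GRF = m * (g + a)
GRF = 89 * (9.81 + 4.87)
GRF = 89 * 14.6800
GRF = 1306.5200


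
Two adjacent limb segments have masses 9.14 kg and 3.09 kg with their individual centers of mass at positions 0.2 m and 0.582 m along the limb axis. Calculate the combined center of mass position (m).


COM = (m1*x1 + m2*x2) / (m1 + m2)
COM = (9.14*0.2 + 3.09*0.582) / (9.14 + 3.09)
Numerator = 3.6264
Denominator = 12.2300
COM = 0.2965


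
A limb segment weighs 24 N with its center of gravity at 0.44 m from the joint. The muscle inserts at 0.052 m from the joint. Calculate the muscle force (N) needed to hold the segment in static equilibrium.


F_muscle = W * d_load / d_muscle
F_muscle = 24 * 0.44 / 0.052
Numerator = 10.5600
F_muscle = 203.0769


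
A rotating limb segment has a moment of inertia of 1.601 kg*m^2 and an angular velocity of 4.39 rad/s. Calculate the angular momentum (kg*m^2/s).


L = I * omega
L = 1.601 * 4.39
L = 7.0284


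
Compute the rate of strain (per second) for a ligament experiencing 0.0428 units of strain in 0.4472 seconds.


strain_rate = delta_strain / delta_t
strain_rate = 0.0428 / 0.4472
strain_rate = 0.0957


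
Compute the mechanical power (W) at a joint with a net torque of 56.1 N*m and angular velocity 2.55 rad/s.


P = M * omega
P = 56.1 * 2.55
P = 143.0550


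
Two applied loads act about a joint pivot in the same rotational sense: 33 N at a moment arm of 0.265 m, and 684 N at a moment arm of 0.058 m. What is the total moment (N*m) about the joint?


M = F1 * d1 + F2 * d2
M = 33 * 0.265 + 684 * 0.058
M = 8.7450 + 39.6720
M = 48.4170


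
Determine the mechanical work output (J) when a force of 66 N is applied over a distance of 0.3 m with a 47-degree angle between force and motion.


W = F * d * cos(theta)
theta = 47 deg = 0.8203 rad
cos(theta) = 0.6820
W = 66 * 0.3 * 0.6820
W = 13.5036


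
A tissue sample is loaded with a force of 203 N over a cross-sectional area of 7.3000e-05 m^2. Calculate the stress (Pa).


stress = F / A
stress = 203 / 7.3000e-05
stress = 2.7808e+06


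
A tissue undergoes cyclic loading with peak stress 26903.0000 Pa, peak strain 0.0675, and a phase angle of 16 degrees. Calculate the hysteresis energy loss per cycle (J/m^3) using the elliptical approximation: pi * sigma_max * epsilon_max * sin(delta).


E_loss = pi * sigma_max * epsilon_max * sin(delta)
delta = 16 deg = 0.2793 rad
sin(delta) = 0.2756
E_loss = pi * 26903.0000 * 0.0675 * 0.2756
E_loss = 1572.5064


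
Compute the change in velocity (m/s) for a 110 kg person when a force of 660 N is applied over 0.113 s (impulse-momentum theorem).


J = F * dt = 660 * 0.113 = 74.5800 N*s
delta_v = J / m
delta_v = 74.5800 / 110
delta_v = 0.6780


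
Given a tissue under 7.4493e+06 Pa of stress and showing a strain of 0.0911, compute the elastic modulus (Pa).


E = stress / strain
E = 7.4493e+06 / 0.0911
E = 8.1771e+07


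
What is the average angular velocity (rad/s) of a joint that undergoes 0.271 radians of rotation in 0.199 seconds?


omega = delta_theta / delta_t
omega = 0.271 / 0.199
omega = 1.3618


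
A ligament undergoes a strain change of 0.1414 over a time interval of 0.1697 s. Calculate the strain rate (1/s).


strain_rate = delta_strain / delta_t
strain_rate = 0.1414 / 0.1697
strain_rate = 0.8332


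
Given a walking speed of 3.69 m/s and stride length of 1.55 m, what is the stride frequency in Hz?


f = v / stride_length
f = 3.69 / 1.55
f = 2.3806


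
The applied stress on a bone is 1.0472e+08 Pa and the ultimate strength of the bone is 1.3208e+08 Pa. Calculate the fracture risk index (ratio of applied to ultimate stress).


FRI = applied / ultimate
FRI = 1.0472e+08 / 1.3208e+08
FRI = 0.7929


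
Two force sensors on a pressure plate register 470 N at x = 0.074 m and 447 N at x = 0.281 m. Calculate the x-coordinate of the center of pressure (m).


COP_x = (F1*x1 + F2*x2) / (F1 + F2)
COP_x = (470*0.074 + 447*0.281) / (470 + 447)
Numerator = 160.3870
Denominator = 917
COP_x = 0.1749


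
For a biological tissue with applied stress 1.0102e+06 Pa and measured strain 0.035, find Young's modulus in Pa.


E = stress / strain
E = 1.0102e+06 / 0.035
E = 2.8863e+07


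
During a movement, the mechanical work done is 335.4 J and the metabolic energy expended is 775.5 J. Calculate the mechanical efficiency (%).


eta = (W_mech / E_meta) * 100
eta = (335.4 / 775.5) * 100
ratio = 0.4325
eta = 43.2495


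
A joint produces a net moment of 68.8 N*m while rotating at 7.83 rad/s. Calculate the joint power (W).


P = M * omega
P = 68.8 * 7.83
P = 538.7040


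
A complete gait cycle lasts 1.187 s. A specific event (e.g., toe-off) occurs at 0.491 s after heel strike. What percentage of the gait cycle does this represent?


pct = (event_time / cycle_time) * 100
pct = (0.491 / 1.187) * 100
ratio = 0.4136
pct = 41.3648


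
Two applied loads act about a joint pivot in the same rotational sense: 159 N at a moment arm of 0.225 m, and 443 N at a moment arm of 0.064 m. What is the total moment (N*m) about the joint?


M = F1 * d1 + F2 * d2
M = 159 * 0.225 + 443 * 0.064
M = 35.7750 + 28.3520
M = 64.1270


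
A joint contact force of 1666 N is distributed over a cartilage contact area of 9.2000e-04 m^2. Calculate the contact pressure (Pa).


P = F / A
P = 1666 / 9.2000e-04
P = 1.8109e+06


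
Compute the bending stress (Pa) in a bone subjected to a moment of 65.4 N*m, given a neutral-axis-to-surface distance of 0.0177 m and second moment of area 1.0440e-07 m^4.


sigma = M * c / I
sigma = 65.4 * 0.0177 / 1.0440e-07
M * c = 1.1576
sigma = 1.1088e+07


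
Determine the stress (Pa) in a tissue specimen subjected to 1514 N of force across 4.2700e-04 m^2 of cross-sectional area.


stress = F / A
stress = 1514 / 4.2700e-04
stress = 3.5457e+06


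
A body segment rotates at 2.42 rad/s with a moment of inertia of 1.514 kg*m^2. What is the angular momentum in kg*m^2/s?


L = I * omega
L = 1.514 * 2.42
L = 3.6639


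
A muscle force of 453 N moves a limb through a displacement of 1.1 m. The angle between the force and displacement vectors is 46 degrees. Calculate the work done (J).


W = F * d * cos(theta)
theta = 46 deg = 0.8029 rad
cos(theta) = 0.6947
W = 453 * 1.1 * 0.6947
W = 346.1483


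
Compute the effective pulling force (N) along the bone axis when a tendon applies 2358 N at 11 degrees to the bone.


F_eff = F_tendon * cos(theta)
theta = 11 deg = 0.1920 rad
cos(theta) = 0.9816
F_eff = 2358 * 0.9816
F_eff = 2314.6769


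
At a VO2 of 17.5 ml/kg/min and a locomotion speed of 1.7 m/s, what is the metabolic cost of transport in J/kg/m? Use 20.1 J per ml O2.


Power per kg = VO2 * 20.1 / 60
Power per kg = 17.5 * 20.1 / 60 = 5.8625 W/kg
Cost = power_per_kg / speed
Cost = 5.8625 / 1.7
Cost = 3.4485


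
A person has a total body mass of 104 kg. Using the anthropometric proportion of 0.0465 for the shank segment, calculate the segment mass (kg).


m_segment = body_mass * fraction
m_segment = 104 * 0.0465
m_segment = 4.8360


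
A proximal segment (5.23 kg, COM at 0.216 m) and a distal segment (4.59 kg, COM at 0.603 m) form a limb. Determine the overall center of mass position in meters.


COM = (m1*x1 + m2*x2) / (m1 + m2)
COM = (5.23*0.216 + 4.59*0.603) / (5.23 + 4.59)
Numerator = 3.8974
Denominator = 9.8200
COM = 0.3969


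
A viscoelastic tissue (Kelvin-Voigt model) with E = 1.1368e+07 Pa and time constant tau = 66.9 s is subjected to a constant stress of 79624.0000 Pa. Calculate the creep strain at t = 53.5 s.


epsilon(t) = (sigma/E) * (1 - exp(-t/tau))
sigma/E = 79624.0000 / 1.1368e+07 = 0.0070
exp(-t/tau) = exp(-53.5 / 66.9) = 0.4495
epsilon = 0.0070 * (1 - 0.4495)
epsilon = 0.0039


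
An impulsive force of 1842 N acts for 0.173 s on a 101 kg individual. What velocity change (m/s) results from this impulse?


J = F * dt = 1842 * 0.173 = 318.6660 N*s
delta_v = J / m
delta_v = 318.6660 / 101
delta_v = 3.1551


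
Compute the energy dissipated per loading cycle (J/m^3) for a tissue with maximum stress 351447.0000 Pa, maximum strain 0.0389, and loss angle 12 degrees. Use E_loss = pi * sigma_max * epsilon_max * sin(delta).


E_loss = pi * sigma_max * epsilon_max * sin(delta)
delta = 12 deg = 0.2094 rad
sin(delta) = 0.2079
E_loss = pi * 351447.0000 * 0.0389 * 0.2079
E_loss = 8929.7279


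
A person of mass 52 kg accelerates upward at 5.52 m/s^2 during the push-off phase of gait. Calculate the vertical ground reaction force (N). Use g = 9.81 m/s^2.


GRF = m * (g + a)
GRF = 52 * (9.81 + 5.52)
GRF = 52 * 15.3300
GRF = 797.1600


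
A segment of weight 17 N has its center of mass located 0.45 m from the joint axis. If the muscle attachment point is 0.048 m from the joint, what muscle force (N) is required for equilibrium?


F_muscle = W * d_load / d_muscle
F_muscle = 17 * 0.45 / 0.048
Numerator = 7.6500
F_muscle = 159.3750


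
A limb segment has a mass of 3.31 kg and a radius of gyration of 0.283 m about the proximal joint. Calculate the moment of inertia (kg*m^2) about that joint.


I = m * k^2
I = 3.31 * 0.283^2
k^2 = 0.0801
I = 0.2651


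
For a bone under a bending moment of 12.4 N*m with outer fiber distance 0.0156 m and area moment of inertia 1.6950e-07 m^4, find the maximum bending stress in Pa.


sigma = M * c / I
sigma = 12.4 * 0.0156 / 1.6950e-07
M * c = 0.1934
sigma = 1.1412e+06


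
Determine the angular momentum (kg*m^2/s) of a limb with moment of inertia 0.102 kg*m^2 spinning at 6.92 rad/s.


L = I * omega
L = 0.102 * 6.92
L = 0.7058


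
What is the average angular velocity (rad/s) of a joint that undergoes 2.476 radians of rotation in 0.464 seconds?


omega = delta_theta / delta_t
omega = 2.476 / 0.464
omega = 5.3362


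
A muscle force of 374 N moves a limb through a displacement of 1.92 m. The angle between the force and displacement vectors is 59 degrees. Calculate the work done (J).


W = F * d * cos(theta)
theta = 59 deg = 1.0297 rad
cos(theta) = 0.5150
W = 374 * 1.92 * 0.5150
W = 369.8385


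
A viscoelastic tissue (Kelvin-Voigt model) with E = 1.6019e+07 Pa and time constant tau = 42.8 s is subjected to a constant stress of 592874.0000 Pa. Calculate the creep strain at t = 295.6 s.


epsilon(t) = (sigma/E) * (1 - exp(-t/tau))
sigma/E = 592874.0000 / 1.6019e+07 = 0.0370
exp(-t/tau) = exp(-295.6 / 42.8) = 0.0010
epsilon = 0.0370 * (1 - 0.0010)
epsilon = 0.0370


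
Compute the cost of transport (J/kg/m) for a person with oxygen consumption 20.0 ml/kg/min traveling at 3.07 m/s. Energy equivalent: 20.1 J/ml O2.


Power per kg = VO2 * 20.1 / 60
Power per kg = 20.0 * 20.1 / 60 = 6.7000 W/kg
Cost = power_per_kg / speed
Cost = 6.7000 / 3.07
Cost = 2.1824


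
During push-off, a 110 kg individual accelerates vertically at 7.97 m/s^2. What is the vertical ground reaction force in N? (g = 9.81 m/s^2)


GRF = m * (g + a)
GRF = 110 * (9.81 + 7.97)
GRF = 110 * 17.7800
GRF = 1955.8000


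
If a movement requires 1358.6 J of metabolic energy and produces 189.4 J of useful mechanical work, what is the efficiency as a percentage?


eta = (W_mech / E_meta) * 100
eta = (189.4 / 1358.6) * 100
ratio = 0.1394
eta = 13.9408


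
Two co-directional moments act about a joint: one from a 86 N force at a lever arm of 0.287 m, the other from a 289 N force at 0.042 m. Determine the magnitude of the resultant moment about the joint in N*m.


M = F1 * d1 + F2 * d2
M = 86 * 0.287 + 289 * 0.042
M = 24.6820 + 12.1380
M = 36.8200


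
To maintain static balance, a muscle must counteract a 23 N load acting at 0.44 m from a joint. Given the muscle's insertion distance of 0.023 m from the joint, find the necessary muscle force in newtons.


F_muscle = W * d_load / d_muscle
F_muscle = 23 * 0.44 / 0.023
Numerator = 10.1200
F_muscle = 440.0000


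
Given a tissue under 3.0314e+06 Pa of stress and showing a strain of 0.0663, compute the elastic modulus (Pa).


E = stress / strain
E = 3.0314e+06 / 0.0663
E = 4.5722e+07


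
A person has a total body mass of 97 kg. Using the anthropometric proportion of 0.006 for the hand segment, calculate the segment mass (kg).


m_segment = body_mass * fraction
m_segment = 97 * 0.006
m_segment = 0.5820


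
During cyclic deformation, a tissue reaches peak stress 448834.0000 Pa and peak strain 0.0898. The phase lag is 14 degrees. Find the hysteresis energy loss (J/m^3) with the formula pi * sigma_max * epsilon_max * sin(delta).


E_loss = pi * sigma_max * epsilon_max * sin(delta)
delta = 14 deg = 0.2443 rad
sin(delta) = 0.2419
E_loss = pi * 448834.0000 * 0.0898 * 0.2419
E_loss = 30632.8310


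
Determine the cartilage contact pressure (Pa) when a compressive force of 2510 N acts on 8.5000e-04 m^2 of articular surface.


P = F / A
P = 2510 / 8.5000e-04
P = 2.9529e+06


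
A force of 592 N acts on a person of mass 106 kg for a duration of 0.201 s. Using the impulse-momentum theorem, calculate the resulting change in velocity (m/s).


J = F * dt = 592 * 0.201 = 118.9920 N*s
delta_v = J / m
delta_v = 118.9920 / 106
delta_v = 1.1226


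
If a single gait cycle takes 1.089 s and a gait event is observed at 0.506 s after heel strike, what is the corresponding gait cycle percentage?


pct = (event_time / cycle_time) * 100
pct = (0.506 / 1.089) * 100
ratio = 0.4646
pct = 46.4646


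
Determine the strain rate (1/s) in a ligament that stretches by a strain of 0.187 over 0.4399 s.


strain_rate = delta_strain / delta_t
strain_rate = 0.187 / 0.4399
strain_rate = 0.4251


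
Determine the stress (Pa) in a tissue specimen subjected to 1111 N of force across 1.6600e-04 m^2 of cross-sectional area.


stress = F / A
stress = 1111 / 1.6600e-04
stress = 6.6928e+06


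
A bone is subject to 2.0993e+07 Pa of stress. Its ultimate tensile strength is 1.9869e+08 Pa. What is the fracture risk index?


FRI = applied / ultimate
FRI = 2.0993e+07 / 1.9869e+08
FRI = 0.1057


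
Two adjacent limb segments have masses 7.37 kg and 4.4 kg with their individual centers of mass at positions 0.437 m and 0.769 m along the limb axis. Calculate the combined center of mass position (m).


COM = (m1*x1 + m2*x2) / (m1 + m2)
COM = (7.37*0.437 + 4.4*0.769) / (7.37 + 4.4)
Numerator = 6.6043
Denominator = 11.7700
COM = 0.5611


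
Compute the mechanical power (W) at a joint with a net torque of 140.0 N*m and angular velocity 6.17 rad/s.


P = M * omega
P = 140.0 * 6.17
P = 863.8000


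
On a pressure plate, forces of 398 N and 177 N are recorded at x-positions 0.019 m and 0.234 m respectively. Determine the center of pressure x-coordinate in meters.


COP_x = (F1*x1 + F2*x2) / (F1 + F2)
COP_x = (398*0.019 + 177*0.234) / (398 + 177)
Numerator = 48.9800
Denominator = 575
COP_x = 0.0852


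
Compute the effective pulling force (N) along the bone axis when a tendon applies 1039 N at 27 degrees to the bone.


F_eff = F_tendon * cos(theta)
theta = 27 deg = 0.4712 rad
cos(theta) = 0.8910
F_eff = 1039 * 0.8910
F_eff = 925.7558


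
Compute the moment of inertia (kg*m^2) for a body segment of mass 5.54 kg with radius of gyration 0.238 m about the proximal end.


I = m * k^2
I = 5.54 * 0.238^2
k^2 = 0.0566
I = 0.3138


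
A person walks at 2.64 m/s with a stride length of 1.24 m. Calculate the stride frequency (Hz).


f = v / stride_length
f = 2.64 / 1.24
f = 2.1290


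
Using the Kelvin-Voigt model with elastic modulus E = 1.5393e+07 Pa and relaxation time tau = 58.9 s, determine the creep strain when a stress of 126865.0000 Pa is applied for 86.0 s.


epsilon(t) = (sigma/E) * (1 - exp(-t/tau))
sigma/E = 126865.0000 / 1.5393e+07 = 0.0082
exp(-t/tau) = exp(-86.0 / 58.9) = 0.2322
epsilon = 0.0082 * (1 - 0.2322)
epsilon = 0.0063


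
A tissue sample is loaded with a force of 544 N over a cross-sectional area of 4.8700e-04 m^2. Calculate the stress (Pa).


stress = F / A
stress = 544 / 4.8700e-04
stress = 1.1170e+06


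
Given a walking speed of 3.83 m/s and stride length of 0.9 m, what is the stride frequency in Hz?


f = v / stride_length
f = 3.83 / 0.9
f = 4.2556


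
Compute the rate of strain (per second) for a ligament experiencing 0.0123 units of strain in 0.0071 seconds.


strain_rate = delta_strain / delta_t
strain_rate = 0.0123 / 0.0071
strain_rate = 1.7324


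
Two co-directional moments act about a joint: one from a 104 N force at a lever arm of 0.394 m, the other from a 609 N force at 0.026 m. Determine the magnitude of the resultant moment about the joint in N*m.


M = F1 * d1 + F2 * d2
M = 104 * 0.394 + 609 * 0.026
M = 40.9760 + 15.8340
M = 56.8100


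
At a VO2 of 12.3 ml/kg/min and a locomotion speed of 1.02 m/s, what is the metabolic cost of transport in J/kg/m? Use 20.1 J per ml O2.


Power per kg = VO2 * 20.1 / 60
Power per kg = 12.3 * 20.1 / 60 = 4.1205 W/kg
Cost = power_per_kg / speed
Cost = 4.1205 / 1.02
Cost = 4.0397


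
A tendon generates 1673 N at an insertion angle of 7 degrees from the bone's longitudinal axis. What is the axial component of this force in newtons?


F_eff = F_tendon * cos(theta)
theta = 7 deg = 0.1222 rad
cos(theta) = 0.9925
F_eff = 1673 * 0.9925
F_eff = 1660.5297


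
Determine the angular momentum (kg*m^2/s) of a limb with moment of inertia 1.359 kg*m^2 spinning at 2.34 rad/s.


L = I * omega
L = 1.359 * 2.34
L = 3.1801


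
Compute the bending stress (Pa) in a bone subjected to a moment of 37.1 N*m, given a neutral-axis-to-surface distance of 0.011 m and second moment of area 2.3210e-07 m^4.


sigma = M * c / I
sigma = 37.1 * 0.011 / 2.3210e-07
M * c = 0.4081
sigma = 1.7583e+06


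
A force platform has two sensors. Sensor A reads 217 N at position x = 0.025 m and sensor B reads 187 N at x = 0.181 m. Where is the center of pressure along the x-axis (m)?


COP_x = (F1*x1 + F2*x2) / (F1 + F2)
COP_x = (217*0.025 + 187*0.181) / (217 + 187)
Numerator = 39.2720
Denominator = 404
COP_x = 0.0972


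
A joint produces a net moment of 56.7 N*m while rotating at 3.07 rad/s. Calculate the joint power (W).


P = M * omega
P = 56.7 * 3.07
P = 174.0690


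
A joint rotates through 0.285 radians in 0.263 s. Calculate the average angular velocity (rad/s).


omega = delta_theta / delta_t
omega = 0.285 / 0.263
omega = 1.0837


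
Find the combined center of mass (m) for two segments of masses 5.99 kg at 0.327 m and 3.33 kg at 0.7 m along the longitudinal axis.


COM = (m1*x1 + m2*x2) / (m1 + m2)
COM = (5.99*0.327 + 3.33*0.7) / (5.99 + 3.33)
Numerator = 4.2897
Denominator = 9.3200
COM = 0.4603


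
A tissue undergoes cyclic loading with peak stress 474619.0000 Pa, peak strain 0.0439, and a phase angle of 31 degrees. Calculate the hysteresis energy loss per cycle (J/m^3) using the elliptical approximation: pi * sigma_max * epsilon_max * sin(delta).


E_loss = pi * sigma_max * epsilon_max * sin(delta)
delta = 31 deg = 0.5411 rad
sin(delta) = 0.5150
E_loss = pi * 474619.0000 * 0.0439 * 0.5150
E_loss = 33713.1124


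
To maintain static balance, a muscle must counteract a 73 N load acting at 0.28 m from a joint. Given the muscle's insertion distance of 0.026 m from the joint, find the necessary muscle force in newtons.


F_muscle = W * d_load / d_muscle
F_muscle = 73 * 0.28 / 0.026
Numerator = 20.4400
F_muscle = 786.1538


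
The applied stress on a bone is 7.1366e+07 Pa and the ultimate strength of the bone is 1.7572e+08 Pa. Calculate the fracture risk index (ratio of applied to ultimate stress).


FRI = applied / ultimate
FRI = 7.1366e+07 / 1.7572e+08
FRI = 0.4061


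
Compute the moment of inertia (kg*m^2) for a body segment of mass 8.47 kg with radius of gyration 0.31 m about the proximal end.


I = m * k^2
I = 8.47 * 0.31^2
k^2 = 0.0961
I = 0.8140


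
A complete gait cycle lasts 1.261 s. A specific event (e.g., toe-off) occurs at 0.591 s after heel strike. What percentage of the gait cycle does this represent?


pct = (event_time / cycle_time) * 100
pct = (0.591 / 1.261) * 100
ratio = 0.4687
pct = 46.8676


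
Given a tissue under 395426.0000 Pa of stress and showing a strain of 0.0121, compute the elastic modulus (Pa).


E = stress / strain
E = 395426.0000 / 0.0121
E = 3.2680e+07


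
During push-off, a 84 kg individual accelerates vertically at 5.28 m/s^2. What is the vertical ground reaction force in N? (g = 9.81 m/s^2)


GRF = m * (g + a)
GRF = 84 * (9.81 + 5.28)
GRF = 84 * 15.0900
GRF = 1267.5600


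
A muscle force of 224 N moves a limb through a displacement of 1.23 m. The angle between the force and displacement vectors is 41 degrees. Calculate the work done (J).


W = F * d * cos(theta)
theta = 41 deg = 0.7156 rad
cos(theta) = 0.7547
W = 224 * 1.23 * 0.7547
W = 207.9376


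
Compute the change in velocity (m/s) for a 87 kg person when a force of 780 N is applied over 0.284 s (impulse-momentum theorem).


J = F * dt = 780 * 0.284 = 221.5200 N*s
delta_v = J / m
delta_v = 221.5200 / 87
delta_v = 2.5462


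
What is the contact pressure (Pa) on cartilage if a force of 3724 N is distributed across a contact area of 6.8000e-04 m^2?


P = F / A
P = 3724 / 6.8000e-04
P = 5.4765e+06


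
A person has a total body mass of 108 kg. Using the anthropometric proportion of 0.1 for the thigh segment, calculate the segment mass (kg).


m_segment = body_mass * fraction
m_segment = 108 * 0.1
m_segment = 10.8000


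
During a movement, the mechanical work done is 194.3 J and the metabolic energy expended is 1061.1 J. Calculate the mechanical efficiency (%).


eta = (W_mech / E_meta) * 100
eta = (194.3 / 1061.1) * 100
ratio = 0.1831
eta = 18.3112


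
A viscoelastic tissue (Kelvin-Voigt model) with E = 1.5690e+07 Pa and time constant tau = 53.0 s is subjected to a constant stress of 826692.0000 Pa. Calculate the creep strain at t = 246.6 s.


epsilon(t) = (sigma/E) * (1 - exp(-t/tau))
sigma/E = 826692.0000 / 1.5690e+07 = 0.0527
exp(-t/tau) = exp(-246.6 / 53.0) = 0.0095
epsilon = 0.0527 * (1 - 0.0095)
epsilon = 0.0522


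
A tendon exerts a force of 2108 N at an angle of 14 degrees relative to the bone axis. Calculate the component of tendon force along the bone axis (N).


F_eff = F_tendon * cos(theta)
theta = 14 deg = 0.2443 rad
cos(theta) = 0.9703
F_eff = 2108 * 0.9703
F_eff = 2045.3834


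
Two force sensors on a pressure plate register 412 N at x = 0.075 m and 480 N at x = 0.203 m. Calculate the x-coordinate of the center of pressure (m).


COP_x = (F1*x1 + F2*x2) / (F1 + F2)
COP_x = (412*0.075 + 480*0.203) / (412 + 480)
Numerator = 128.3400
Denominator = 892
COP_x = 0.1439


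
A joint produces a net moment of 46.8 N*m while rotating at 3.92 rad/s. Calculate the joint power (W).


P = M * omega
P = 46.8 * 3.92
P = 183.4560


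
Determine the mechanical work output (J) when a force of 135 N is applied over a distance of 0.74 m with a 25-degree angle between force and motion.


W = F * d * cos(theta)
theta = 25 deg = 0.4363 rad
cos(theta) = 0.9063
W = 135 * 0.74 * 0.9063
W = 90.5401


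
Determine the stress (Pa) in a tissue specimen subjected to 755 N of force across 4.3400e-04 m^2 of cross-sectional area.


stress = F / A
stress = 755 / 4.3400e-04
stress = 1.7396e+06


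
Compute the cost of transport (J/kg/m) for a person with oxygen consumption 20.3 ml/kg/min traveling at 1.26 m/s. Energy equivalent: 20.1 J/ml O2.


Power per kg = VO2 * 20.1 / 60
Power per kg = 20.3 * 20.1 / 60 = 6.8005 W/kg
Cost = power_per_kg / speed
Cost = 6.8005 / 1.26
Cost = 5.3972


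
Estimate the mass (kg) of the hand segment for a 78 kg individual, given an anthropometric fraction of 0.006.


m_segment = body_mass * fraction
m_segment = 78 * 0.006
m_segment = 0.4680


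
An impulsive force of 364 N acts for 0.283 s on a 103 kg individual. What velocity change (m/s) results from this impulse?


J = F * dt = 364 * 0.283 = 103.0120 N*s
delta_v = J / m
delta_v = 103.0120 / 103
delta_v = 1.0001


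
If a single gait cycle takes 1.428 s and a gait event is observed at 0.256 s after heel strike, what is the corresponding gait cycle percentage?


pct = (event_time / cycle_time) * 100
pct = (0.256 / 1.428) * 100
ratio = 0.1793
pct = 17.9272


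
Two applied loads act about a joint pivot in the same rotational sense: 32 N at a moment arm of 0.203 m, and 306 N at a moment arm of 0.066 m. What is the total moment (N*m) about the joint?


M = F1 * d1 + F2 * d2
M = 32 * 0.203 + 306 * 0.066
M = 6.4960 + 20.1960
M = 26.6920


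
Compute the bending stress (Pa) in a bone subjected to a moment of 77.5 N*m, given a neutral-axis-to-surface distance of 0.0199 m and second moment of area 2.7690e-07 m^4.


sigma = M * c / I
sigma = 77.5 * 0.0199 / 2.7690e-07
M * c = 1.5423
sigma = 5.5697e+06


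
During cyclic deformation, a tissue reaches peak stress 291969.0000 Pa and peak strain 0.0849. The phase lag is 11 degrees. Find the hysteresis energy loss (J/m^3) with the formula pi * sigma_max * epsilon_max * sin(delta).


E_loss = pi * sigma_max * epsilon_max * sin(delta)
delta = 11 deg = 0.1920 rad
sin(delta) = 0.1908
E_loss = pi * 291969.0000 * 0.0849 * 0.1908
E_loss = 14859.1221


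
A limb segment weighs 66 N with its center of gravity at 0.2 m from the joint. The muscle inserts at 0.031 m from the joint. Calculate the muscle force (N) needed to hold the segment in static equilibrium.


F_muscle = W * d_load / d_muscle
F_muscle = 66 * 0.2 / 0.031
Numerator = 13.2000
F_muscle = 425.8065


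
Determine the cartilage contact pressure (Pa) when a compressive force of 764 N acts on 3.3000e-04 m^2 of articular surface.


P = F / A
P = 764 / 3.3000e-04
P = 2.3152e+06


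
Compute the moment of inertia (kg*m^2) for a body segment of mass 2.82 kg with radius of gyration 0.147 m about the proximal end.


I = m * k^2
I = 2.82 * 0.147^2
k^2 = 0.0216
I = 0.0609


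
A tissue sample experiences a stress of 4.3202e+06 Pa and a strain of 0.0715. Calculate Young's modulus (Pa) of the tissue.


E = stress / strain
E = 4.3202e+06 / 0.0715
E = 6.0422e+07


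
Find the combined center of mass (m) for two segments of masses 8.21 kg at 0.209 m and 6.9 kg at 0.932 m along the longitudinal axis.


COM = (m1*x1 + m2*x2) / (m1 + m2)
COM = (8.21*0.209 + 6.9*0.932) / (8.21 + 6.9)
Numerator = 8.1467
Denominator = 15.1100
COM = 0.5392


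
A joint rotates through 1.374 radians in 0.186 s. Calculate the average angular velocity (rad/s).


omega = delta_theta / delta_t
omega = 1.374 / 0.186
omega = 7.3871


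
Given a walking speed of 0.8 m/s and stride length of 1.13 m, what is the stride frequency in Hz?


f = v / stride_length
f = 0.8 / 1.13
f = 0.7080


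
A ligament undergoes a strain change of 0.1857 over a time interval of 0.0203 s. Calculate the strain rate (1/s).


strain_rate = delta_strain / delta_t
strain_rate = 0.1857 / 0.0203
strain_rate = 9.1478


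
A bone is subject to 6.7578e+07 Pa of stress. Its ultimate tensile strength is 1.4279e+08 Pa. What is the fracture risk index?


FRI = applied / ultimate
FRI = 6.7578e+07 / 1.4279e+08
FRI = 0.4733


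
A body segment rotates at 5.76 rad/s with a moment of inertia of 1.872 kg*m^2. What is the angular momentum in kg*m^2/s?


L = I * omega
L = 1.872 * 5.76
L = 10.7827


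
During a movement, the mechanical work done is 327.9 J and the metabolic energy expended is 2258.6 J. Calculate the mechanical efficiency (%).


eta = (W_mech / E_meta) * 100
eta = (327.9 / 2258.6) * 100
ratio = 0.1452
eta = 14.5178


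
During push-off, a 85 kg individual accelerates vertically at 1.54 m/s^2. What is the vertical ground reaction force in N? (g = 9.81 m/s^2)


GRF = m * (g + a)
GRF = 85 * (9.81 + 1.54)
GRF = 85 * 11.3500
GRF = 964.7500


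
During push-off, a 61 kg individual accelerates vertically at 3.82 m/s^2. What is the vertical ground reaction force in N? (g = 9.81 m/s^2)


GRF = m * (g + a)
GRF = 61 * (9.81 + 3.82)
GRF = 61 * 13.6300
GRF = 831.4300


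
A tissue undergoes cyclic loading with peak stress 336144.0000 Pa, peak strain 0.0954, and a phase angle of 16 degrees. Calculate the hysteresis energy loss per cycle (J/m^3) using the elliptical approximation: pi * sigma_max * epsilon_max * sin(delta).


E_loss = pi * sigma_max * epsilon_max * sin(delta)
delta = 16 deg = 0.2793 rad
sin(delta) = 0.2756
E_loss = pi * 336144.0000 * 0.0954 * 0.2756
E_loss = 27769.0924


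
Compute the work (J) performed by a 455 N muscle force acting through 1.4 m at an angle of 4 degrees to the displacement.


W = F * d * cos(theta)
theta = 4 deg = 0.0698 rad
cos(theta) = 0.9976
W = 455 * 1.4 * 0.9976
W = 635.4483


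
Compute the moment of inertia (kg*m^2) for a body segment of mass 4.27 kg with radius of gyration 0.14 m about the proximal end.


I = m * k^2
I = 4.27 * 0.14^2
k^2 = 0.0196
I = 0.0837


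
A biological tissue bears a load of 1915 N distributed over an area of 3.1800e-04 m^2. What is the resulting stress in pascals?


stress = F / A
stress = 1915 / 3.1800e-04
stress = 6.0220e+06


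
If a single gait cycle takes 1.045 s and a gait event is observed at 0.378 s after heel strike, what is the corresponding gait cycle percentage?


pct = (event_time / cycle_time) * 100
pct = (0.378 / 1.045) * 100
ratio = 0.3617
pct = 36.1722


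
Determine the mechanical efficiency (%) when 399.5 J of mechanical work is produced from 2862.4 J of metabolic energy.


eta = (W_mech / E_meta) * 100
eta = (399.5 / 2862.4) * 100
ratio = 0.1396
eta = 13.9568


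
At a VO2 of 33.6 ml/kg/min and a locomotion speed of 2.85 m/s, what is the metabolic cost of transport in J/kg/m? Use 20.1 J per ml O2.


Power per kg = VO2 * 20.1 / 60
Power per kg = 33.6 * 20.1 / 60 = 11.2560 W/kg
Cost = power_per_kg / speed
Cost = 11.2560 / 2.85
Cost = 3.9495


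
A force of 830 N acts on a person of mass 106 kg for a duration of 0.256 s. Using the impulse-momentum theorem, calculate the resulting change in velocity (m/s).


J = F * dt = 830 * 0.256 = 212.4800 N*s
delta_v = J / m
delta_v = 212.4800 / 106
delta_v = 2.0045


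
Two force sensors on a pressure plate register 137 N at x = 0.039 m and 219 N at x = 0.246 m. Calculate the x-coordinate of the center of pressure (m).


COP_x = (F1*x1 + F2*x2) / (F1 + F2)
COP_x = (137*0.039 + 219*0.246) / (137 + 219)
Numerator = 59.2170
Denominator = 356
COP_x = 0.1663


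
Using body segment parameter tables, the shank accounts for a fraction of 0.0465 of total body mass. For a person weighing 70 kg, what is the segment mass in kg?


m_segment = body_mass * fraction
m_segment = 70 * 0.0465
m_segment = 3.2550


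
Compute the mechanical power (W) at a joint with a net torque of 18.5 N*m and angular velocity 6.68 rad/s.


P = M * omega
P = 18.5 * 6.68
P = 123.5800


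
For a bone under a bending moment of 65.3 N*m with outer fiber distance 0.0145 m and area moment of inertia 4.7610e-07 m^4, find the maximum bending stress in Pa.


sigma = M * c / I
sigma = 65.3 * 0.0145 / 4.7610e-07
M * c = 0.9468
sigma = 1.9888e+06


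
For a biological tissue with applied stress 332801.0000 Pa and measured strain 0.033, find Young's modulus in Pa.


E = stress / strain
E = 332801.0000 / 0.033
E = 1.0085e+07


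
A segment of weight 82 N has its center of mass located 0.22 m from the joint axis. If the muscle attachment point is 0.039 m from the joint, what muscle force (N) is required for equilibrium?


F_muscle = W * d_load / d_muscle
F_muscle = 82 * 0.22 / 0.039
Numerator = 18.0400
F_muscle = 462.5641


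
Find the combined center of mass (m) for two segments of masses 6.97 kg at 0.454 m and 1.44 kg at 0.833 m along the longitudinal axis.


COM = (m1*x1 + m2*x2) / (m1 + m2)
COM = (6.97*0.454 + 1.44*0.833) / (6.97 + 1.44)
Numerator = 4.3639
Denominator = 8.4100
COM = 0.5189


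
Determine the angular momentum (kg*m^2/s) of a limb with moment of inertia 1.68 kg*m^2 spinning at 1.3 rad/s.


L = I * omega
L = 1.68 * 1.3
L = 2.1840


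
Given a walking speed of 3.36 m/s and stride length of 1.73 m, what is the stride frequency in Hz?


f = v / stride_length
f = 3.36 / 1.73
f = 1.9422


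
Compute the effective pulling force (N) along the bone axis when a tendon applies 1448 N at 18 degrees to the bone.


F_eff = F_tendon * cos(theta)
theta = 18 deg = 0.3142 rad
cos(theta) = 0.9511
F_eff = 1448 * 0.9511
F_eff = 1377.1298


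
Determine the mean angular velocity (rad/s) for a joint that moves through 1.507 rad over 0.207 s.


omega = delta_theta / delta_t
omega = 1.507 / 0.207
omega = 7.2802


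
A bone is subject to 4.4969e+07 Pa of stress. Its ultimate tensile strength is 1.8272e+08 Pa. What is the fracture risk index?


FRI = applied / ultimate
FRI = 4.4969e+07 / 1.8272e+08
FRI = 0.2461


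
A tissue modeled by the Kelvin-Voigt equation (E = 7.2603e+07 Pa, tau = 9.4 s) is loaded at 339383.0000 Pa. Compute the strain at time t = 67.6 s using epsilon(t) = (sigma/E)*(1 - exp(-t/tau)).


epsilon(t) = (sigma/E) * (1 - exp(-t/tau))
sigma/E = 339383.0000 / 7.2603e+07 = 0.0047
exp(-t/tau) = exp(-67.6 / 9.4) = 7.5297e-04
epsilon = 0.0047 * (1 - 7.5297e-04)
epsilon = 0.0047


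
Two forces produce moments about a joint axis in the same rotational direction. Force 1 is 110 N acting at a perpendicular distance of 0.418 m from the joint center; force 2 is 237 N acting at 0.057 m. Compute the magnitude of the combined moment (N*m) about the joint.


M = F1 * d1 + F2 * d2
M = 110 * 0.418 + 237 * 0.057
M = 45.9800 + 13.5090
M = 59.4890


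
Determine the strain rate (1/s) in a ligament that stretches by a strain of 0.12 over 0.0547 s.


strain_rate = delta_strain / delta_t
strain_rate = 0.12 / 0.0547
strain_rate = 2.1938


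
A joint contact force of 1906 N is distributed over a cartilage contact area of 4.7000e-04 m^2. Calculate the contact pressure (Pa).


P = F / A
P = 1906 / 4.7000e-04
P = 4.0553e+06


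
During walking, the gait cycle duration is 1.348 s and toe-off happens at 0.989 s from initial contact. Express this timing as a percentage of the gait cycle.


pct = (event_time / cycle_time) * 100
pct = (0.989 / 1.348) * 100
ratio = 0.7337
pct = 73.3680


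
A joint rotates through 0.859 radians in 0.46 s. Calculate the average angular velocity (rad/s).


omega = delta_theta / delta_t
omega = 0.859 / 0.46
omega = 1.8674


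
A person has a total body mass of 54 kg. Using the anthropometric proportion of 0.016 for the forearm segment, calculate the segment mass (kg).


m_segment = body_mass * fraction
m_segment = 54 * 0.016
m_segment = 0.8640


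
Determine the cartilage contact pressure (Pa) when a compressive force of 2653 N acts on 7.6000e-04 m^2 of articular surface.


P = F / A
P = 2653 / 7.6000e-04
P = 3.4908e+06


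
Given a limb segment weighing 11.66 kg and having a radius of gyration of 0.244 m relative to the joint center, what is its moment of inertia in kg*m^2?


I = m * k^2
I = 11.66 * 0.244^2
k^2 = 0.0595
I = 0.6942


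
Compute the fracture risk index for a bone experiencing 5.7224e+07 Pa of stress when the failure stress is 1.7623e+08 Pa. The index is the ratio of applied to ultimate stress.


FRI = applied / ultimate
FRI = 5.7224e+07 / 1.7623e+08
FRI = 0.3247


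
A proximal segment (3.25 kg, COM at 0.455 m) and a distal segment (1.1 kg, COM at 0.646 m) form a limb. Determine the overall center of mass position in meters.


COM = (m1*x1 + m2*x2) / (m1 + m2)
COM = (3.25*0.455 + 1.1*0.646) / (3.25 + 1.1)
Numerator = 2.1894
Denominator = 4.3500
COM = 0.5033


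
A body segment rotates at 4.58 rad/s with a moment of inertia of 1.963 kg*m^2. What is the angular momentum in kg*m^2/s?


L = I * omega
L = 1.963 * 4.58
L = 8.9905


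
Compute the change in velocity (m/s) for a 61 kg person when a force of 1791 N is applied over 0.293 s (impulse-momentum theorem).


J = F * dt = 1791 * 0.293 = 524.7630 N*s
delta_v = J / m
delta_v = 524.7630 / 61
delta_v = 8.6027


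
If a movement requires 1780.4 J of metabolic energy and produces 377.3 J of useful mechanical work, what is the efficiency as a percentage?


eta = (W_mech / E_meta) * 100
eta = (377.3 / 1780.4) * 100
ratio = 0.2119
eta = 21.1919


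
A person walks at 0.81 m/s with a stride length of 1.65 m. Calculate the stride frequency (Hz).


f = v / stride_length
f = 0.81 / 1.65
f = 0.4909
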